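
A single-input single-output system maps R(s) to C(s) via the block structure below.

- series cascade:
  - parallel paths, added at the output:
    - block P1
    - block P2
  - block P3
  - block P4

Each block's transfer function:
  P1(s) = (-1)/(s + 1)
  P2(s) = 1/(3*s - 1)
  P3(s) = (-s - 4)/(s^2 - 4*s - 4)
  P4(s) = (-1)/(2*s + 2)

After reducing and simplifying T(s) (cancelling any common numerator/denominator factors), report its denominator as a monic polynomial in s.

Step 1: parallel reduction of P1, P2; result (2 - 2*s)/(3*s^2 + 2*s - 1)
Step 2: cascade (P1+P2), P3, P4; result (-s^2 - 3*s + 4)/(3*s^5 - 7*s^4 - 31*s^3 - 25*s^2 + 4)
T(s) is the step-2 result (common factors already cancelled). Leading coefficient of the denominator: 3. Divide through by 3 for the monic polynomial.

Therefore the answer is s^5 - 7*s^4/3 - 31*s^3/3 - 25*s^2/3 + 4/3.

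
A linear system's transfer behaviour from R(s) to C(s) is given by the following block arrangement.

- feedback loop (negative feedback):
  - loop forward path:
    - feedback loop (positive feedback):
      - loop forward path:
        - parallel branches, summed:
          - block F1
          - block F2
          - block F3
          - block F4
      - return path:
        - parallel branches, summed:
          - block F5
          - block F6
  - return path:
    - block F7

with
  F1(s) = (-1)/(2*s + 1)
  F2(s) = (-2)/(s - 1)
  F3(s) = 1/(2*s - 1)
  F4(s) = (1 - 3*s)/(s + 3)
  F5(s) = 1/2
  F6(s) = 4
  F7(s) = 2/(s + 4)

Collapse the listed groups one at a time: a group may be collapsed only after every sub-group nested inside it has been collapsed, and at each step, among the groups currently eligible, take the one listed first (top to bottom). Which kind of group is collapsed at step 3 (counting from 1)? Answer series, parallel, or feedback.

Answer: feedback

Working:
Step 1 - add F1, F2, F3, F4 (parallel)
Step 2 - parallel reduction of F5, F6
Step 3 - collapse the loop ((F1+F2+F3+F4) forward, (F5+F6) return)
Step 4 - feedback reduction of [(F1+F2+F3+F4)/(1-(F1+F2+F3+F4)*(F5+F6))], F7
Step 3: feedback.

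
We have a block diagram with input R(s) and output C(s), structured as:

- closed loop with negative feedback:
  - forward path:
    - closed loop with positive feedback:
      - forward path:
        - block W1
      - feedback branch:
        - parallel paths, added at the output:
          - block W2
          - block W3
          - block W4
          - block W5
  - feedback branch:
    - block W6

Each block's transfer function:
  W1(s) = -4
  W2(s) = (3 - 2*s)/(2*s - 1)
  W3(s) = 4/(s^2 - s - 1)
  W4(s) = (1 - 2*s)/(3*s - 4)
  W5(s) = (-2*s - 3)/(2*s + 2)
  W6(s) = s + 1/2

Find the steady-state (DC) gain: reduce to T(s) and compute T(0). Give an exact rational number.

First reduce the diagram to T(s).

1. reduce the parallel group W2, W3, W4, W5 gives (-32*s^5 + 58*s^4 + 95*s^3 - 145*s^2 - 59*s + 70)/(12*s^5 - 22*s^4 - 16*s^3 + 32*s^2 + 6*s - 8)
2. apply the feedback formula to W1, (W2+W3+W4+W5) gives (24*s^5 - 44*s^4 - 32*s^3 + 64*s^2 + 12*s - 16)/(58*s^5 - 105*s^4 - 182*s^3 + 274*s^2 + 115*s - 136)
3. close the feedback loop around [W1/(1-W1*(W2+W3+W4+W5))], W6 gives (24*s^5 - 44*s^4 - 32*s^3 + 64*s^2 + 12*s - 16)/(24*s^6 + 26*s^5 - 159*s^4 - 134*s^3 + 318*s^2 + 105*s - 144)
Step 3 gives the overall T(s). Then T(0) = -16/(-144) = 1/9.

Answer: 1/9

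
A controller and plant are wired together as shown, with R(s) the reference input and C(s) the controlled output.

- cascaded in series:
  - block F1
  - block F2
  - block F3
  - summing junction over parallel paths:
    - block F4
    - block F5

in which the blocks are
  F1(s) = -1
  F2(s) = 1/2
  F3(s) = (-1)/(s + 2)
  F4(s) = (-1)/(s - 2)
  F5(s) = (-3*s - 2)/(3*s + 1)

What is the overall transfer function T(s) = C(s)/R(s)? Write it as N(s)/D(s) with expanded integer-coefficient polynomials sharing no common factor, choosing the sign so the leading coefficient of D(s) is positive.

Answer: (-3*s^2 + s + 3)/(6*s^3 + 2*s^2 - 24*s - 8)

Working:
[1] sum the parallel branches F4, F5 -> (-3*s^2 + s + 3)/(3*s^2 - 5*s - 2)
[2] multiply F1, F2, F3, (F4+F5) (series), giving the overall T(s)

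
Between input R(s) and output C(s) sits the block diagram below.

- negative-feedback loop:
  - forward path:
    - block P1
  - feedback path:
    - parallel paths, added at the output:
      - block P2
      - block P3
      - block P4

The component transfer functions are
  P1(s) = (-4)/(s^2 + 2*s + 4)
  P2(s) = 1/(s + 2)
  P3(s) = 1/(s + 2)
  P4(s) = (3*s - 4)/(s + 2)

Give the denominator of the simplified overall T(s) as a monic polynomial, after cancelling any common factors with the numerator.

Step 1 - add P2, P3, P4 (parallel) gives (3*s - 2)/(s + 2)
Step 2 - close the feedback loop around P1, (P2+P3+P4) gives (-4*s - 8)/(s^3 + 4*s^2 - 4*s + 16)
That last expression is T(s), already simplified, and its denominator is already monic.

Final answer: s^3 + 4*s^2 - 4*s + 16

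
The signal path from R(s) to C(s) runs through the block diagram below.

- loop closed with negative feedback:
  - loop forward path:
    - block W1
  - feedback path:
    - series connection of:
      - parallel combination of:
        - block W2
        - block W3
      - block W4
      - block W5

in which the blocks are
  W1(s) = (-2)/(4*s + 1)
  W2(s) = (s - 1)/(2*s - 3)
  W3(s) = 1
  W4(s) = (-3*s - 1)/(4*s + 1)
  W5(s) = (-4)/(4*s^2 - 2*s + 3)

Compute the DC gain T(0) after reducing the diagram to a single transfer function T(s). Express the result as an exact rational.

Reducing step by step:

Step 1. combine W2, W3 in parallel; result (3*s - 4)/(2*s - 3)
Step 2. series reduction of (W2+W3), W4, W5; result (36*s^2 - 36*s - 16)/(32*s^4 - 56*s^3 + 32*s^2 - 24*s - 9)
Step 3. collapse the loop (W1 forward, ((W2+W3)*W4*W5) return); result (-64*s^4 + 112*s^3 - 64*s^2 + 48*s + 18)/(128*s^5 - 192*s^4 + 72*s^3 - 136*s^2 + 12*s + 23)
Step 3 gives the overall T(s). Then T(0) = 18/23.

Answer: 18/23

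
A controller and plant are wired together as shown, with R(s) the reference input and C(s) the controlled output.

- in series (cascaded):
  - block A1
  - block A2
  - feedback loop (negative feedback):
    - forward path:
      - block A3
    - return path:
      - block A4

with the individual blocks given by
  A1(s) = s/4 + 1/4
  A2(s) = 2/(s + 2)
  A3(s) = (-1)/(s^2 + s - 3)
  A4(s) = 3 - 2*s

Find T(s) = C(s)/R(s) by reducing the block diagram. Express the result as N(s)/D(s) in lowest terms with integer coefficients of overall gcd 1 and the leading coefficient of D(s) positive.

Answer: (-s - 1)/(2*s^3 + 10*s^2 - 24)

Working:
Step 1. collapse the loop (A3 forward, A4 return), giving (-1)/(s^2 + 3*s - 6)
Step 2. multiply A1, A2, [A3/(1+A3*A4)] (series), which is the overall transfer function T(s) = C(s)/R(s) in lowest terms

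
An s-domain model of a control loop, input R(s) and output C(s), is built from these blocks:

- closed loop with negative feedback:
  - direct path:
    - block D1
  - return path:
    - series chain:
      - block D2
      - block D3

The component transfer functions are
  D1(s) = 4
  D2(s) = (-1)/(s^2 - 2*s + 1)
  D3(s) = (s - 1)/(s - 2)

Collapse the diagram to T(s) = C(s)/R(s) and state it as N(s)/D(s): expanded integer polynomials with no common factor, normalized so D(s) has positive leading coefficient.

First reduce the diagram to T(s).

1. cascade D2, D3: (-1)/(s^2 - 3*s + 2)
2. feedback reduction of D1, (D2*D3); the result is T(s) itself (integer coefficients, no common factor, positive leading denominator coefficient)

Answer: (4*s^2 - 12*s + 8)/(s^2 - 3*s - 2)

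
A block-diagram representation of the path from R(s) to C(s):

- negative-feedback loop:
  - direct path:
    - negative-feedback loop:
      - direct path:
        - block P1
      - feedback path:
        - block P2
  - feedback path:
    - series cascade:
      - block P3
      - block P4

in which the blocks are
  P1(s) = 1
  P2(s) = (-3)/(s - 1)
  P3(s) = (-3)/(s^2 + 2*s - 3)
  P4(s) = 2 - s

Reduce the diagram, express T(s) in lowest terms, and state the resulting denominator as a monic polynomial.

Answer: s^2 + 2*s - 18

Working:
Step 1. reduce the feedback loop with forward P1 and return P2 gives (s - 1)/(s - 4)
Step 2. series reduction of P3, P4 gives (3*s - 6)/(s^2 + 2*s - 3)
Step 3. collapse the loop ([P1/(1+P1*P2)] forward, (P3*P4) return) gives (s^2 + 2*s - 3)/(s^2 + 2*s - 18)
Step 3 gives the fully reduced T(s), with no common factor left to cancel. The denominator is already monic (leading coefficient 1).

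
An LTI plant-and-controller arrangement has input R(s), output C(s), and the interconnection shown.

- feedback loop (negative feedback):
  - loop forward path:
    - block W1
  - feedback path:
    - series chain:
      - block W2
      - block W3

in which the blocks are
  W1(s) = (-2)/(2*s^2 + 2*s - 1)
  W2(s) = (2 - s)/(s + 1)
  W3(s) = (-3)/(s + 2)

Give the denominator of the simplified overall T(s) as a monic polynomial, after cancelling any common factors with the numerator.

(1) combine W2, W3 in series = (3*s - 6)/(s^2 + 3*s + 2)
(2) reduce the feedback loop with forward W1 and return (W2*W3) = (-2*s^2 - 6*s - 4)/(2*s^4 + 8*s^3 + 9*s^2 - 5*s + 10)
No further cancellation is possible in the step-2 result, so that is T(s). Its denominator becomes monic after dividing by the leading coefficient 2.

Answer: s^4 + 4*s^3 + 9*s^2/2 - 5*s/2 + 5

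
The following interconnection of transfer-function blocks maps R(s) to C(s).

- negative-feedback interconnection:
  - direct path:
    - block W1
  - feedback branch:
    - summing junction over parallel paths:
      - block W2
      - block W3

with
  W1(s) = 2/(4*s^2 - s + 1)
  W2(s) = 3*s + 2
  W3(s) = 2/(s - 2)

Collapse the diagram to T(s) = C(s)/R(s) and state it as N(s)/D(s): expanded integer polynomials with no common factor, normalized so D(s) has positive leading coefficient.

The answer is (2*s - 4)/(4*s^3 - 3*s^2 - 5*s - 6).

Reasoning:
Step 1: combine W2, W3 in parallel; result (3*s^2 - 4*s - 2)/(s - 2)
Step 2: feedback reduction of W1, (W2+W3), giving the overall T(s)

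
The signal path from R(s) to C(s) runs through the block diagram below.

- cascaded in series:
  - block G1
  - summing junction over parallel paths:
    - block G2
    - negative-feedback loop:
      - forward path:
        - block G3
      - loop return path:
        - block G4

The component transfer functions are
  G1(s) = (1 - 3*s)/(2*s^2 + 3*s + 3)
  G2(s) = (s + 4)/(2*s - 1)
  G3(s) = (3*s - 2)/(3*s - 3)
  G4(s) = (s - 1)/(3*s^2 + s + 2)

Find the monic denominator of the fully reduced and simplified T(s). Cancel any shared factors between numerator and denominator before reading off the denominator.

Step 1 - collapse the loop (G3 forward, G4 return) gives (9*s^3 - 3*s^2 + 4*s - 4)/(9*s^3 - 3*s^2 - 2*s - 4)
Step 2 - sum the parallel branches G2, [G3/(1+G3*G4)] gives (27*s^4 + 18*s^3 - 3*s^2 - 24*s - 12)/(18*s^4 - 15*s^3 - s^2 - 6*s + 4)
Step 3 - multiply G1, (G2+[G3/(1+G3*G4)]) (series) gives (-81*s^5 - 27*s^4 + 27*s^3 + 69*s^2 + 12*s - 12)/(36*s^6 + 24*s^5 + 7*s^4 - 60*s^3 - 13*s^2 - 6*s + 12)
The result of step 3 is T(s) in lowest terms. Its denominator has leading coefficient 36; dividing the denominator through by 36 makes it monic.

Final answer: s^6 + 2*s^5/3 + 7*s^4/36 - 5*s^3/3 - 13*s^2/36 - s/6 + 1/3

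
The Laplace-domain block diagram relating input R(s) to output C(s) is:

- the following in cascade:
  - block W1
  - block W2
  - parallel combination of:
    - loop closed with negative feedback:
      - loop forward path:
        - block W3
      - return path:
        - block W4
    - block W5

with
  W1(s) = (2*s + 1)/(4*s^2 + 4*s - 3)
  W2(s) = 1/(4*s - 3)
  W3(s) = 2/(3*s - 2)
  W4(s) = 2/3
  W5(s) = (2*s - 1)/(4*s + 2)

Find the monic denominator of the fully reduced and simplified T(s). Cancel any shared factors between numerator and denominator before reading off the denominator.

First reduce the diagram to T(s).

Step 1 - feedback reduction of W3, W4 -> 6/(9*s - 2)
Step 2 - parallel reduction of [W3/(1+W3*W4)], W5 -> (18*s^2 + 11*s + 14)/(36*s^2 + 10*s - 4)
Step 3 - cascade W1, W2, ([W3/(1+W3*W4)]+W5) -> (18*s^2 + 11*s + 14)/(288*s^4 + 8*s^3 - 448*s^2 + 258*s - 36)
Step 3 gives the fully reduced T(s), with no common factor left to cancel. The denominator's leading coefficient is 288, so divide each of its coefficients by 288 to get the monic form.

Answer: s^4 + s^3/36 - 14*s^2/9 + 43*s/48 - 1/8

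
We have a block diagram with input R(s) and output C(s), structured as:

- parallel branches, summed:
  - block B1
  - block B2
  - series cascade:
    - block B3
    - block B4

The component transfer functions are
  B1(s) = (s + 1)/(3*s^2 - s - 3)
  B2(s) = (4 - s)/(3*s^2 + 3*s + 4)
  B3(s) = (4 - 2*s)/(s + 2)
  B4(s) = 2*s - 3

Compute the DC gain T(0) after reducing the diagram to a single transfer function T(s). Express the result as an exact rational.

1. series reduction of B3, B4 = (-4*s^2 + 14*s - 12)/(s + 2)
2. sum the parallel branches B1, B2, (B3*B4) = (-36*s^6 + 102*s^5 - 24*s^4 - s^3 - 90*s^2 - 8*s + 128)/(9*s^5 + 24*s^4 + 12*s^3 - 13*s^2 - 38*s - 24)
Evaluating the step-2 result (the overall T(s)) at s = 0 gives T(0) = 128/(-24) = -16/3.

Therefore the answer is -16/3.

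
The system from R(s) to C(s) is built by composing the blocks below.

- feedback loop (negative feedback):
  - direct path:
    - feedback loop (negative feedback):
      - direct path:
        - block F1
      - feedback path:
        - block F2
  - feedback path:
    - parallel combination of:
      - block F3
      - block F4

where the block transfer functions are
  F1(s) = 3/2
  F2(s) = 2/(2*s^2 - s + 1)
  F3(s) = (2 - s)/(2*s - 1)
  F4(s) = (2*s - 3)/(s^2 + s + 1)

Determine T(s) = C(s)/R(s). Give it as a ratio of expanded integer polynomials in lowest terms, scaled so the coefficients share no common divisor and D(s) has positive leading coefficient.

First reduce the diagram to T(s).

Step 1 - reduce the feedback loop with forward F1 and return F2 = (6*s^2 - 3*s + 3)/(4*s^2 - 2*s + 8)
Step 2 - reduce the parallel group F3, F4 = (-s^3 + 5*s^2 - 7*s + 5)/(2*s^3 + s^2 + s - 1)
Step 3 - reduce the feedback loop with forward [F1/(1+F1*F2)] and return (F3+F4) - this is the overall T(s), already in the required normalized form

Answer: (12*s^5 + 9*s^3 - 6*s^2 + 6*s - 3)/(2*s^5 + 33*s^4 - 42*s^3 + 68*s^2 - 26*s + 7)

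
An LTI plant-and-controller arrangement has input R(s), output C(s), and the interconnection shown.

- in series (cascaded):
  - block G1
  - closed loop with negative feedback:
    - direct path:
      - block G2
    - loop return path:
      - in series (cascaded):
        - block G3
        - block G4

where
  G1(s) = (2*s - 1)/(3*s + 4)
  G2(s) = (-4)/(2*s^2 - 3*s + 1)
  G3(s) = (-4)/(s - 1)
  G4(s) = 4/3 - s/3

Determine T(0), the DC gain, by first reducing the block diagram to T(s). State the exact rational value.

Answer: -3/61

Working:
[1] cascade G3, G4; result (4*s - 16)/(3*s - 3)
[2] feedback reduction of G2, (G3*G4); result (12 - 12*s)/(6*s^3 - 15*s^2 - 4*s + 61)
[3] series reduction of G1, [G2/(1+G2*(G3*G4))]; result (-24*s^2 + 36*s - 12)/(18*s^4 - 21*s^3 - 72*s^2 + 167*s + 244)
DC gain: substitute s = 0 into T(s) from step 3: T(0) = -12/244 = -3/61.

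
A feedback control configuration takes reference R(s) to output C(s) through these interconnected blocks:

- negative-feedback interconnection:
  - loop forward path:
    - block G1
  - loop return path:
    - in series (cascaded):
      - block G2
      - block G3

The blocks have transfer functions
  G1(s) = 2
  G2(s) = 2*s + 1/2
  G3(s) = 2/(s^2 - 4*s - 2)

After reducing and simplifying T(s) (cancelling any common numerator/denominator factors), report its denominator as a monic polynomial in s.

[1] multiply G2, G3 (series); result (4*s + 1)/(s^2 - 4*s - 2)
[2] reduce the feedback loop with forward G1 and return (G2*G3); result (2*s^2 - 8*s - 4)/(s^2 + 4*s)
The result of step 2 is T(s) in lowest terms. Its denominator already has leading coefficient 1, so it is monic as it stands.

Final answer: s^2 + 4*s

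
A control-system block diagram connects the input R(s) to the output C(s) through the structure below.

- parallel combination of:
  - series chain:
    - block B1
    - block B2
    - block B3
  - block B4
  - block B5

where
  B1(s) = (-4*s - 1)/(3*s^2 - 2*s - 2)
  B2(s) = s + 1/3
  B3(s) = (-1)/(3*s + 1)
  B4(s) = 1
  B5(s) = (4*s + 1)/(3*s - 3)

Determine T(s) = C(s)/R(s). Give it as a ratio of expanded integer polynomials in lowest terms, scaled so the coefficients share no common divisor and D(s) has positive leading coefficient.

Answer: (21*s^3 - 16*s^2 - 13*s + 3)/(9*s^3 - 15*s^2 + 6)

Working:
Step 1 - combine B1, B2, B3 in series; result (4*s + 1)/(9*s^2 - 6*s - 6)
Step 2 - reduce the parallel group (B1*B2*B3), B4, B5; the result is T(s) itself (integer coefficients, no common factor, positive leading denominator coefficient)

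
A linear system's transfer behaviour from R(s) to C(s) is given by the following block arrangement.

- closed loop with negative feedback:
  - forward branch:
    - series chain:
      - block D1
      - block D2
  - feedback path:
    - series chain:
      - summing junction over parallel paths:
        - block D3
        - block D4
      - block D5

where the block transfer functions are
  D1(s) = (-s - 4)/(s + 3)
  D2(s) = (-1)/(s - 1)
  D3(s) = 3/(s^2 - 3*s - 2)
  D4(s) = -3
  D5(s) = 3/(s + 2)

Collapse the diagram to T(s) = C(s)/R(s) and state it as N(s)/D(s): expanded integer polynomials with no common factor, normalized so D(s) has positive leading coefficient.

The answer is (s^4 + 3*s^3 - 12*s^2 - 36*s - 16)/(s^5 + s^4 - 22*s^3 - 26*s^2 + 151*s + 120).

Reasoning:
1. reduce the series chain D1, D2: (s + 4)/(s^2 + 2*s - 3)
2. sum the parallel branches D3, D4: (-3*s^2 + 9*s + 9)/(s^2 - 3*s - 2)
3. reduce the series chain (D3+D4), D5: (-9*s^2 + 27*s + 27)/(s^3 - s^2 - 8*s - 4)
4. reduce the feedback loop with forward (D1*D2) and return ((D3+D4)*D5), giving the overall T(s)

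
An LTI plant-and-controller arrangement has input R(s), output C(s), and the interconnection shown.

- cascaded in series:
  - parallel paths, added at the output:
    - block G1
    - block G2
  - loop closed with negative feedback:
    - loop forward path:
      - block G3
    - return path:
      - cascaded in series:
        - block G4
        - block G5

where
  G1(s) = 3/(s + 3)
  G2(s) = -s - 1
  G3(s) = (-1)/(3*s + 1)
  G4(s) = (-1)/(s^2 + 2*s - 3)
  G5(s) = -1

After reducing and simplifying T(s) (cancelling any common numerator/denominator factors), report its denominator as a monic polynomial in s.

Answer: s^3 + 7*s^2/3 - 7*s/3 - 4/3

Working:
[1] add G1, G2 (parallel) = (-s^2 - 4*s)/(s + 3)
[2] series reduction of G4, G5 = 1/(s^2 + 2*s - 3)
[3] close the feedback loop around G3, (G4*G5) = (-s^2 - 2*s + 3)/(3*s^3 + 7*s^2 - 7*s - 4)
[4] reduce the series chain (G1+G2), [G3/(1+G3*(G4*G5))] = (s^3 + 3*s^2 - 4*s)/(3*s^3 + 7*s^2 - 7*s - 4)
That last expression is T(s), already simplified. Scaling its denominator by 1/3 (the reciprocal of the leading coefficient) yields the monic denominator.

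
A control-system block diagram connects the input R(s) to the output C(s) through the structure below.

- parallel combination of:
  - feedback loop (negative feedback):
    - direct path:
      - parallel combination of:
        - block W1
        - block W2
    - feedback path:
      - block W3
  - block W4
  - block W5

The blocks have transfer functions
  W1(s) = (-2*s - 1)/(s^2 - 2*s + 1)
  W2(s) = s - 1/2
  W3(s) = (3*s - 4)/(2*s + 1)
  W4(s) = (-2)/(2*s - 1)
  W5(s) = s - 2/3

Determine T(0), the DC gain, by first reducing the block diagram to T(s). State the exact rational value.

[1] parallel reduction of W1, W2: (2*s^3 - 5*s^2 - 3)/(2*s^2 - 4*s + 2)
[2] collapse the loop ((W1+W2) forward, W3 return): (4*s^4 - 8*s^3 - 5*s^2 - 6*s - 3)/(6*s^4 - 19*s^3 + 14*s^2 - 9*s + 14)
[3] combine [(W1+W2)/(1+(W1+W2)*W3)], W4, W5 in parallel: (36*s^6 - 132*s^5 + 133*s^4 - 82*s^3 + 70*s^2 - 62*s - 47)/(36*s^5 - 132*s^4 + 141*s^3 - 96*s^2 + 111*s - 42)
DC gain: substitute s = 0 into T(s) from step 3: T(0) = -47/(-42) = 47/42.

Therefore the answer is 47/42.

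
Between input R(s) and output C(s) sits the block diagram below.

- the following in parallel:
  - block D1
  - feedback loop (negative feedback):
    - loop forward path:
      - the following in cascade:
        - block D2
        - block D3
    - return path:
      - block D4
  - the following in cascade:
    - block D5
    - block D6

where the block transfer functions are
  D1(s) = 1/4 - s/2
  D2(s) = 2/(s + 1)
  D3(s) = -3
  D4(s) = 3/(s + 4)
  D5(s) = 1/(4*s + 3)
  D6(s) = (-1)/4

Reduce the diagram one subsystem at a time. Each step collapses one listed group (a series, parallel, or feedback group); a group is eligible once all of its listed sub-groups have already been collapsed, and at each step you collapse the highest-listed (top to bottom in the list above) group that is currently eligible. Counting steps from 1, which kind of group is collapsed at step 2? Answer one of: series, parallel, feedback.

The answer is feedback.

Reasoning:
(1) reduce the series chain D2, D3
(2) apply the feedback formula to (D2*D3), D4
(3) cascade D5, D6
(4) sum the parallel branches D1, [(D2*D3)/(1+(D2*D3)*D4)], (D5*D6)
At step 2 the group reduced is feedback.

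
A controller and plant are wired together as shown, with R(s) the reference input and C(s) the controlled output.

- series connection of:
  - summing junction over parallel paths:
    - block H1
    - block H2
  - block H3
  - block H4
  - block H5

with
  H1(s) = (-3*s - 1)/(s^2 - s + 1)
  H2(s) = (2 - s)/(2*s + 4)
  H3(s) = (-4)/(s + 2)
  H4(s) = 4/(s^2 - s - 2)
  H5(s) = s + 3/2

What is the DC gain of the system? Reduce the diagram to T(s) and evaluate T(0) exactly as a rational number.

Reducing step by step:

[1] combine H1, H2 in parallel: (-s^3 - 3*s^2 - 17*s - 2)/(2*s^3 + 2*s^2 - 2*s + 4)
[2] reduce the series chain (H1+H2), H3, H4, H5: (8*s^4 + 36*s^3 + 172*s^2 + 220*s + 24)/(s^6 + 2*s^5 - 4*s^4 - 7*s^3 + 2*s^2 - 4*s - 8)
Evaluating the step-2 result (the overall T(s)) at s = 0 gives T(0) = 24/(-8) = -3.

Answer: -3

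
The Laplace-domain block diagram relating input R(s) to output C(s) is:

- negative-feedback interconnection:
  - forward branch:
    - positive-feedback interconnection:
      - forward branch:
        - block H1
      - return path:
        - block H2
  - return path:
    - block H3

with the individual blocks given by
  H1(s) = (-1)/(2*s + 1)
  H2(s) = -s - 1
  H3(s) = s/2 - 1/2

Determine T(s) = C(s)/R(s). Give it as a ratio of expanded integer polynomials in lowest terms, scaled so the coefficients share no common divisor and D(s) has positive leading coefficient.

[1] reduce the feedback loop with forward H1 and return H2, giving (-1)/s
[2] feedback reduction of [H1/(1-H1*H2)], H3 - this is the overall T(s), already in the required normalized form

Final answer: (-2)/(s + 1)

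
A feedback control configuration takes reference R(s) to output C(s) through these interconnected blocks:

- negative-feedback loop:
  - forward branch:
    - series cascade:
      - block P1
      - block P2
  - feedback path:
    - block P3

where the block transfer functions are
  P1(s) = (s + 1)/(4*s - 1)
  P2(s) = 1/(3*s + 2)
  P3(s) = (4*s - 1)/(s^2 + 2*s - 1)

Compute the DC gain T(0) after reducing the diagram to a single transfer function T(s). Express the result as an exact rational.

Step 1 - reduce the series chain P1, P2, giving (s + 1)/(12*s^2 + 5*s - 2)
Step 2 - reduce the feedback loop with forward (P1*P2) and return P3, giving (s^3 + 3*s^2 + s - 1)/(12*s^4 + 29*s^3 - 6*s + 1)
The step-2 result is T(s). Setting s = 0: T(0) = -1/1 = -1.

Therefore the answer is -1.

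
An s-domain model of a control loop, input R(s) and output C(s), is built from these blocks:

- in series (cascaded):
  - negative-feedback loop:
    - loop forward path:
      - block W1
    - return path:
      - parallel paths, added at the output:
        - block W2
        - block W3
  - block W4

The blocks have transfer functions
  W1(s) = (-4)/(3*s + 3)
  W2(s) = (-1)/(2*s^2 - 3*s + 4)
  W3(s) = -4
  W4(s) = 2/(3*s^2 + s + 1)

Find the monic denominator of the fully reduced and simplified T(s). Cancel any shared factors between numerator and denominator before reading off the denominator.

1. reduce the parallel group W2, W3 gives (-8*s^2 + 12*s - 17)/(2*s^2 - 3*s + 4)
2. reduce the feedback loop with forward W1 and return (W2+W3) gives (-8*s^2 + 12*s - 16)/(6*s^3 + 29*s^2 - 45*s + 80)
3. combine [W1/(1+W1*(W2+W3))], W4 in series gives (-16*s^2 + 24*s - 32)/(18*s^5 + 93*s^4 - 100*s^3 + 224*s^2 + 35*s + 80)
No further cancellation is possible in the step-3 result, so that is T(s). Its denominator becomes monic after dividing by the leading coefficient 18.

Therefore the answer is s^5 + 31*s^4/6 - 50*s^3/9 + 112*s^2/9 + 35*s/18 + 40/9.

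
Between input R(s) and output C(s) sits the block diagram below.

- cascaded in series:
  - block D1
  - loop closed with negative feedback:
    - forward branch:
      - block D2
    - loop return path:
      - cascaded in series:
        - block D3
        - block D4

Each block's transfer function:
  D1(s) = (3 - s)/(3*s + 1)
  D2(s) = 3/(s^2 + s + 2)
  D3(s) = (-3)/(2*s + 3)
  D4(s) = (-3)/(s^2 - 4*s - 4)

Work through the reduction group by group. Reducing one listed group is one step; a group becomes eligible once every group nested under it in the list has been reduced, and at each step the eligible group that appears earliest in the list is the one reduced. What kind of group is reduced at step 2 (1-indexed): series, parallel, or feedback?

Answer: feedback

Working:
Step 1. combine D3, D4 in series
Step 2. apply the feedback formula to D2, (D3*D4)
Step 3. multiply D1, [D2/(1+D2*(D3*D4))] (series)
Step 2: feedback.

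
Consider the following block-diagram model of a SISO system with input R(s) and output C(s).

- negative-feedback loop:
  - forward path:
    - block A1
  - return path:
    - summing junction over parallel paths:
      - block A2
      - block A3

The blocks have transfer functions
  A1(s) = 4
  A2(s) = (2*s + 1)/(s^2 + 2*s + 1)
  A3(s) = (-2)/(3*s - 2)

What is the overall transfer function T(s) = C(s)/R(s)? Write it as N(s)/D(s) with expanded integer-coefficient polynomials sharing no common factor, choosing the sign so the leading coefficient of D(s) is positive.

The answer is (12*s^3 + 16*s^2 - 4*s - 8)/(3*s^3 + 20*s^2 - 21*s - 18).

Reasoning:
(1) combine A2, A3 in parallel = (4*s^2 - 5*s - 4)/(3*s^3 + 4*s^2 - s - 2)
(2) feedback reduction of A1, (A2+A3); the result is T(s) itself (integer coefficients, no common factor, positive leading denominator coefficient)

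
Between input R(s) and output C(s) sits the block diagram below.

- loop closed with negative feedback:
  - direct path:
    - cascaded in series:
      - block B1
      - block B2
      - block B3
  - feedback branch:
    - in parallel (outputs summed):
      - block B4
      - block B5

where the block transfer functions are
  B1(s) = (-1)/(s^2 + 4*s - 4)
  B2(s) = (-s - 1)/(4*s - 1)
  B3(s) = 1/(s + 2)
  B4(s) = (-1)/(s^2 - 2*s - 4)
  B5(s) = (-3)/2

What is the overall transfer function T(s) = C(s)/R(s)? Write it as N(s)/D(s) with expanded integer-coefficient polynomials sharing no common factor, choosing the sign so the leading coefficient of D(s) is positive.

Answer: (2*s^3 - 2*s^2 - 12*s - 8)/(8*s^6 + 30*s^5 - 104*s^4 - 299*s^3 + 83*s^2 + 272*s - 54)

Working:
Step 1. series reduction of B1, B2, B3, giving (s + 1)/(4*s^4 + 23*s^3 + 10*s^2 - 36*s + 8)
Step 2. combine B4, B5 in parallel, giving (-3*s^2 + 6*s + 10)/(2*s^2 - 4*s - 8)
Step 3. reduce the feedback loop with forward (B1*B2*B3) and return (B4+B5): this yields T(s), and no further normalization is needed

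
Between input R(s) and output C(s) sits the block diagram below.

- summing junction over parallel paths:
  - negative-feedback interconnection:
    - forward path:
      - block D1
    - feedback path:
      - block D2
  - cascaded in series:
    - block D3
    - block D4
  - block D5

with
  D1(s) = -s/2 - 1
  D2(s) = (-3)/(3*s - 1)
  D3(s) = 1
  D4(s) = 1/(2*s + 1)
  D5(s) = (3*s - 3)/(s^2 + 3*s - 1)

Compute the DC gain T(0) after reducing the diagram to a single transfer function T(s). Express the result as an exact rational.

Reducing step by step:

Step 1. apply the feedback formula to D1, D2: (-3*s^2 - 5*s + 2)/(9*s + 4)
Step 2. cascade D3, D4: 1/(2*s + 1)
Step 3. parallel reduction of [D1/(1+D1*D2)], (D3*D4), D5: (-6*s^5 - 31*s^4 + 29*s^3 + 40*s^2 - 29*s - 18)/(18*s^4 + 71*s^3 + 37*s^2 - 5*s - 4)
The step-3 result is T(s). Setting s = 0: T(0) = -18/(-4) = 9/2.

Answer: 9/2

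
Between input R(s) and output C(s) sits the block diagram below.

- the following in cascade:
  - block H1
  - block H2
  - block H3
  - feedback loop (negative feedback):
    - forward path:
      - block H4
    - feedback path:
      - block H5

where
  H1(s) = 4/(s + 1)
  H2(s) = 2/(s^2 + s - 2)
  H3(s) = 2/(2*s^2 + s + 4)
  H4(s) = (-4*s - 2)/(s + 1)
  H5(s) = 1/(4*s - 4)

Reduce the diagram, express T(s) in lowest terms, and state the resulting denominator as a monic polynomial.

Reducing step by step:

[1] close the feedback loop around H4, H5, giving (-8*s^2 + 4*s + 4)/(2*s^2 - 2*s - 3)
[2] combine H1, H2, H3, [H4/(1+H4*H5)] in series, giving (-128*s - 64)/(4*s^6 + 10*s^5 + 2*s^4 - 15*s^3 - 45*s^2 - 58*s - 24)
No further cancellation is possible in the step-2 result, so that is T(s). Its denominator becomes monic after dividing by the leading coefficient 4.

Answer: s^6 + 5*s^5/2 + s^4/2 - 15*s^3/4 - 45*s^2/4 - 29*s/2 - 6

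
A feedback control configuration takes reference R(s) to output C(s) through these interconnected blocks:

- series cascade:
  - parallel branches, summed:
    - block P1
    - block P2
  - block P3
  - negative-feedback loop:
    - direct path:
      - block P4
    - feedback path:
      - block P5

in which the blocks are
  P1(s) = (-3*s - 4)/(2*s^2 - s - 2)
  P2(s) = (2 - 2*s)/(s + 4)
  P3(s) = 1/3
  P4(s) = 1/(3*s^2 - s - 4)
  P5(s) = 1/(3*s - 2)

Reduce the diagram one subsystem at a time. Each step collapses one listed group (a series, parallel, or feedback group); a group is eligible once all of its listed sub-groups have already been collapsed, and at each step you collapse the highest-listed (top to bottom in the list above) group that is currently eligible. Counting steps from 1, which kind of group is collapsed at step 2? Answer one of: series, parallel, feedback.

The answer is feedback.

Reasoning:
Step 1. parallel reduction of P1, P2
Step 2. collapse the loop (P4 forward, P5 return)
Step 3. cascade (P1+P2), P3, [P4/(1+P4*P5)]
At step 2 the group reduced is feedback.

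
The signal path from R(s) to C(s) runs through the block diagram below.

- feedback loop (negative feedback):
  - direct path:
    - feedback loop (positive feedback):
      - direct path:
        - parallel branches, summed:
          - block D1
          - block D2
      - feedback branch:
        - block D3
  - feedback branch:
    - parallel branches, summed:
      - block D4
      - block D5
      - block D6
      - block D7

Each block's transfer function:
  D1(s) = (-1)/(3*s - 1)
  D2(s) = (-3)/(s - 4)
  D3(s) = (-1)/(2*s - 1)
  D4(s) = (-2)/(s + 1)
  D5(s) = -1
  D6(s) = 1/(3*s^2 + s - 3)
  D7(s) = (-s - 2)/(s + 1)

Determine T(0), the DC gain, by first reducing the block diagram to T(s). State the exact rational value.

Step 1: sum the parallel branches D1, D2, giving (7 - 10*s)/(3*s^2 - 13*s + 4)
Step 2: feedback reduction of (D1+D2), D3, giving (-20*s^2 + 24*s - 7)/(6*s^3 - 29*s^2 + 11*s + 3)
Step 3: combine D4, D5, D6, D7 in parallel, giving (-6*s^3 - 17*s^2 + 2*s + 16)/(3*s^3 + 4*s^2 - 2*s - 3)
Step 4: reduce the feedback loop with forward [(D1+D2)/(1-(D1+D2)*D3)] and return (D4+D5+D6+D7), giving (-60*s^5 - 8*s^4 + 115*s^3 - 16*s^2 - 58*s + 21)/(18*s^6 + 57*s^5 + 101*s^4 - 313*s^3 - 76*s^2 + 331*s - 121)
Evaluating the step-4 result (the overall T(s)) at s = 0 gives T(0) = 21/(-121) = -21/121.

Therefore the answer is -21/121.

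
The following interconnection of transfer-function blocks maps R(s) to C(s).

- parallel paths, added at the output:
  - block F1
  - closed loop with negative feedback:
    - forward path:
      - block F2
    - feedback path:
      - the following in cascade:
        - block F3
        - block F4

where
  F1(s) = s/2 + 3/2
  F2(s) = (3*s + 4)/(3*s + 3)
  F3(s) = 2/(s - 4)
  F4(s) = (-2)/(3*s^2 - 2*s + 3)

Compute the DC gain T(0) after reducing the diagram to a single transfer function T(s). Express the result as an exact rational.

(1) multiply F3, F4 (series), giving (-4)/(3*s^3 - 14*s^2 + 11*s - 12)
(2) collapse the loop (F2 forward, (F3*F4) return), giving (9*s^4 - 30*s^3 - 23*s^2 + 8*s - 48)/(9*s^4 - 33*s^3 - 9*s^2 - 15*s - 52)
(3) add F1, [F2/(1+F2*(F3*F4))] (parallel), giving (9*s^5 + 12*s^4 - 168*s^3 - 88*s^2 - 81*s - 252)/(18*s^4 - 66*s^3 - 18*s^2 - 30*s - 104)
DC gain: substitute s = 0 into T(s) from step 3: T(0) = -252/(-104) = 63/26.

Final answer: 63/26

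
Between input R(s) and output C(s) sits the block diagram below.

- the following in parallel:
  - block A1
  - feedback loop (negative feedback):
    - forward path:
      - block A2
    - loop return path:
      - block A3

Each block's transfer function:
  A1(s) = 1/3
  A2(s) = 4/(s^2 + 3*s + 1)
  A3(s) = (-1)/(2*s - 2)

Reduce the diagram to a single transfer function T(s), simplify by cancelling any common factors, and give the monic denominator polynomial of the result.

First reduce the diagram to T(s).

[1] close the feedback loop around A2, A3 = (4*s - 4)/(s^3 + 2*s^2 - 2*s - 3)
[2] sum the parallel branches A1, [A2/(1+A2*A3)] = (s^3 + 2*s^2 + 10*s - 15)/(3*s^3 + 6*s^2 - 6*s - 9)
T(s) is the step-2 result (common factors already cancelled). Leading coefficient of the denominator: 3. Divide through by 3 for the monic polynomial.

Answer: s^3 + 2*s^2 - 2*s - 3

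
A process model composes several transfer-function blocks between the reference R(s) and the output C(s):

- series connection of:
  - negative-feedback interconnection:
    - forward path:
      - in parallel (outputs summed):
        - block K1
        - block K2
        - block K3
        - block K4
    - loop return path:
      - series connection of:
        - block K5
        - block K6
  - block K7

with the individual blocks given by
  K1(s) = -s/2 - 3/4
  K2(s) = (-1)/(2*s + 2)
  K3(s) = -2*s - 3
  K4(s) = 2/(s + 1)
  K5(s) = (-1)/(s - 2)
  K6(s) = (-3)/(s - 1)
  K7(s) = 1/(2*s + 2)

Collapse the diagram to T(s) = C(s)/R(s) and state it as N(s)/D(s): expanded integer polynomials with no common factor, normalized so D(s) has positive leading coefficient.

Step 1 - combine K1, K2, K3, K4 in parallel gives (-10*s^2 - 25*s - 9)/(4*s + 4)
Step 2 - reduce the series chain K5, K6 gives 3/(s^2 - 3*s + 2)
Step 3 - apply the feedback formula to (K1+K2+K3+K4), (K5*K6) gives (-10*s^4 + 5*s^3 + 46*s^2 - 23*s - 18)/(4*s^3 - 38*s^2 - 79*s - 19)
Step 4 - reduce the series chain [(K1+K2+K3+K4)/(1+(K1+K2+K3+K4)*(K5*K6))], K7 - this is the overall T(s), already in the required normalized form

Hence the answer: (-10*s^4 + 5*s^3 + 46*s^2 - 23*s - 18)/(8*s^4 - 68*s^3 - 234*s^2 - 196*s - 38)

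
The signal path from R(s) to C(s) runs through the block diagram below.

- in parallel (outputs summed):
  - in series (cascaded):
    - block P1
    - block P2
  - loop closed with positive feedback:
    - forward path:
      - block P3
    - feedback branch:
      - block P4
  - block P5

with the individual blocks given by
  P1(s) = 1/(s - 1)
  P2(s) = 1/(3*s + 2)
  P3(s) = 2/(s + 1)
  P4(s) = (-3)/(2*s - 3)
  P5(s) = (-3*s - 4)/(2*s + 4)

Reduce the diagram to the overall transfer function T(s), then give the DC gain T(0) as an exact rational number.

First reduce the diagram to T(s).

(1) series reduction of P1, P2, giving 1/(3*s^2 - s - 2)
(2) feedback reduction of P3, P4, giving (4*s - 6)/(2*s^2 - s + 3)
(3) add (P1*P2), [P3/(1-P3*P4)], P5 (parallel), giving (-18*s^5 + 15*s^4 + 10*s^3 - 107*s^2 + 40*s + 84)/(12*s^5 + 14*s^4 - 8*s^3 + 22*s^2 - 16*s - 24)
DC gain: substitute s = 0 into T(s) from step 3: T(0) = 84/(-24) = -7/2.

Answer: -7/2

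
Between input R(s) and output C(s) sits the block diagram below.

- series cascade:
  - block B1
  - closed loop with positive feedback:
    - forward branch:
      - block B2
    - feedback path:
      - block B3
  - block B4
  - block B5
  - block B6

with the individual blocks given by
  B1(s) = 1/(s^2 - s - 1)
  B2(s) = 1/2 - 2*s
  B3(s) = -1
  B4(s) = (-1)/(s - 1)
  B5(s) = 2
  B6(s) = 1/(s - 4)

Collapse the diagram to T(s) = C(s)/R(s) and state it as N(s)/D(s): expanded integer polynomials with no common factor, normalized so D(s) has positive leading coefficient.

The answer is (2 - 8*s)/(4*s^5 - 27*s^4 + 50*s^3 - 20*s^2 - 19*s + 12).

Reasoning:
Step 1. apply the feedback formula to B2, B3, giving (4*s - 1)/(4*s - 3)
Step 2. combine B1, [B2/(1-B2*B3)], B4, B5, B6 in series, which is the overall transfer function T(s) = C(s)/R(s) in lowest terms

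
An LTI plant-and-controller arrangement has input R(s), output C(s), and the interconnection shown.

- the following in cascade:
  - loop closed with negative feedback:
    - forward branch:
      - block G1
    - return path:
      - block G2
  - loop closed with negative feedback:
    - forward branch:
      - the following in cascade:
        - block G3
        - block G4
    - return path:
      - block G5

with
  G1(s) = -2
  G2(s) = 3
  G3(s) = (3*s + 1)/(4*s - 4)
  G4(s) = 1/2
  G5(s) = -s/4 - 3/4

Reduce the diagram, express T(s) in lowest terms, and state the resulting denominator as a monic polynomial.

Step 1: reduce the feedback loop with forward G1 and return G2, giving 2/5
Step 2: multiply G3, G4 (series), giving (3*s + 1)/(8*s - 8)
Step 3: close the feedback loop around (G3*G4), G5, giving (-12*s - 4)/(3*s^2 - 22*s + 35)
Step 4: cascade [G1/(1+G1*G2)], [(G3*G4)/(1+(G3*G4)*G5)], giving (-24*s - 8)/(15*s^2 - 110*s + 175)
That last expression is T(s), already simplified. Scaling its denominator by 1/15 (the reciprocal of the leading coefficient) yields the monic denominator.

Answer: s^2 - 22*s/3 + 35/3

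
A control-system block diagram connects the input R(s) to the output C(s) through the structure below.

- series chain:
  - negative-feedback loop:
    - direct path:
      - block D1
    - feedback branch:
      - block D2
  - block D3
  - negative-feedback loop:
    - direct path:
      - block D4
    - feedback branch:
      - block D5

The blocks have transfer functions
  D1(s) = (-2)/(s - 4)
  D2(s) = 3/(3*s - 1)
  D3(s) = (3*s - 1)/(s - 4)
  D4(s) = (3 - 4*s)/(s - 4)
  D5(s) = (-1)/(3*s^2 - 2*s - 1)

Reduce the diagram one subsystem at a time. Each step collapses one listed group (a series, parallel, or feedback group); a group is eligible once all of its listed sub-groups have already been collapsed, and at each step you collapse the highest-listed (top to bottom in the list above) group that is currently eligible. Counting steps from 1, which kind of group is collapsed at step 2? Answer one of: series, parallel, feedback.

Step 1: close the feedback loop around D1, D2
Step 2: close the feedback loop around D4, D5
Step 3: multiply [D1/(1+D1*D2)], D3, [D4/(1+D4*D5)] (series)
So the answer for step 2 is feedback.

Hence the answer: feedback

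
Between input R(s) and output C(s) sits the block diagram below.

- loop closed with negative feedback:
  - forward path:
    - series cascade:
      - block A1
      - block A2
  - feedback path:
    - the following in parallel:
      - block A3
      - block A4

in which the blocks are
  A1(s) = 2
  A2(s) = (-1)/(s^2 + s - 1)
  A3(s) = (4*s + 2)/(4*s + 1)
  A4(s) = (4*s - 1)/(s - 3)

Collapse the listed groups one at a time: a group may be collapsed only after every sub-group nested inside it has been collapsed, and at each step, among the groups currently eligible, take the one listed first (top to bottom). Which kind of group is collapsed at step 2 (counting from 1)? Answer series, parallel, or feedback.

[1] multiply A1, A2 (series)
[2] sum the parallel branches A3, A4
[3] reduce the feedback loop with forward (A1*A2) and return (A3+A4)
At step 2 the group reduced is parallel.

Answer: parallel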